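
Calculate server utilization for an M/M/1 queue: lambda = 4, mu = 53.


rho = lambda/mu = 4/53 = 0.0755

0.0755


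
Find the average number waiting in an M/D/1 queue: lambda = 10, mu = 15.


M/D/1: Lq = rho^2 / (2*(1-rho)) where rho = 10/15; Lq = 0.67

0.67


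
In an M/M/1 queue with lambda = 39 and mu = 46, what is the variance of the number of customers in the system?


rho = 39/46; Var(N) = rho/(1-rho)^2 = 36.61

36.61


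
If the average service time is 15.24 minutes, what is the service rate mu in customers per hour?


mu = 60 / avg_service_time = 60 / 15.24 = 3.94 per hour

3.94 per hour


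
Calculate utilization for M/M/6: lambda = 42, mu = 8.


rho = lambda/(c*mu) = 42/(6*8) = 0.875

0.875


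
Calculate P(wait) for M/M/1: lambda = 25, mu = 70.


P(wait) = rho = lambda/mu = 25/70 = 0.3571

0.3571


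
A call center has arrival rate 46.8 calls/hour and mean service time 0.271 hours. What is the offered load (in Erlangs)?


Offered load a = lambda * E[S] = 46.8 * 0.271 = 12.68 Erlangs

12.68 Erlangs


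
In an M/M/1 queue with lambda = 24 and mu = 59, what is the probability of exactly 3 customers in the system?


rho = 24/59; P(n) = (1-rho)*rho^n = (1-24/59)*(24/59)^3 = 0.0399

0.0399


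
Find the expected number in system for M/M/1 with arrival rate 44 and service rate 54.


rho = 44/54; L = rho/(1-rho) = 4.4

4.4


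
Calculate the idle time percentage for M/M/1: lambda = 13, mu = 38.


Idle fraction = (1 - rho) * 100 = (1 - 13/38) * 100 = 65.8%

65.8%


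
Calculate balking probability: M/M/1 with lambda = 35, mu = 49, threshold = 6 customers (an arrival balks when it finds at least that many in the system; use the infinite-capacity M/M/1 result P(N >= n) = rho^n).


P(N >= 6) = rho^6 = (35/49)^6 = 0.1328

0.1328


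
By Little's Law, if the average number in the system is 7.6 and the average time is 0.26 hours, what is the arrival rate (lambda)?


lambda = L / W = 7.6 / 0.26 = 29.23 per hour

29.23 per hour


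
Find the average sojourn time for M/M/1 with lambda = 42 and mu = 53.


W = 1/(mu - lambda) = 1/(53 - 42) = 0.0909 hours

0.0909 hours


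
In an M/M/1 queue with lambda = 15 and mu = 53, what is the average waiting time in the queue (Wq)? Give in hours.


rho = 15/53; Wq = rho/(mu - lambda) = 0.0074 hours

0.0074 hours


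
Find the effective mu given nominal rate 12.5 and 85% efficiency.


Effective rate = mu * efficiency = 12.5 * 0.85 = 10.63 per hour

10.63 per hour


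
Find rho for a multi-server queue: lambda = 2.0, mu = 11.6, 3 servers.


rho = lambda / (c * mu) = 2.0 / (3 * 11.6) = 0.0575

0.0575


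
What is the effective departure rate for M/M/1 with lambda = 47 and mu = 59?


For a stable queue (lambda < mu), throughput = lambda = 47 per hour

47 per hour


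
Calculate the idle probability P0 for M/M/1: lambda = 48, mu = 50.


P0 = 1 - rho = 1 - 48/50 = 0.04

0.04


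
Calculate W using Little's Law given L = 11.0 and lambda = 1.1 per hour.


W = L / lambda = 11.0 / 1.1 = 10.0 hours

10.0 hours


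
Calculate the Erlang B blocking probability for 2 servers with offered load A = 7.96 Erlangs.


B(N,A) = (A^N/N!) / sum(A^k/k!, k=0..N) with N=2, A=7.96 = 0.7795

0.7795


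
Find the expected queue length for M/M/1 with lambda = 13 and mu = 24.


rho = 13/24; Lq = rho^2/(1-rho) = 0.64

0.64


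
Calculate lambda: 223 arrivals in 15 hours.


lambda = total arrivals / time = 223 / 15 = 14.87 per hour

14.87 per hour


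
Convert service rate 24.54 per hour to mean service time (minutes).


Mean service time = 60/mu = 60/24.54 = 2.44 minutes

2.44 minutes


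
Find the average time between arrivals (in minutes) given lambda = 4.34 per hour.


Mean interarrival time = 60/lambda = 60/4.34 = 13.82 minutes

13.82 minutes


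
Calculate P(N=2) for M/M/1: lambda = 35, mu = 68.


rho = 35/68; P(n) = (1-rho)*rho^n = (1-35/68)*(35/68)^2 = 0.1286

0.1286


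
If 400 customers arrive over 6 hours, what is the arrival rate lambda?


lambda = total arrivals / time = 400 / 6 = 66.67 per hour

66.67 per hour


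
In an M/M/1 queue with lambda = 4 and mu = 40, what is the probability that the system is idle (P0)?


P0 = 1 - rho = 1 - 4/40 = 0.9

0.9


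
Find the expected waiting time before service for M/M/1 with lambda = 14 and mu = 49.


rho = 14/49; Wq = rho/(mu - lambda) = 0.0082 hours

0.0082 hours


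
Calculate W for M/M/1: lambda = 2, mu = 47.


W = 1/(mu - lambda) = 1/(47 - 2) = 0.0222 hours

0.0222 hours


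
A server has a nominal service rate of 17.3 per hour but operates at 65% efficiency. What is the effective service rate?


Effective rate = mu * efficiency = 17.3 * 0.65 = 11.25 per hour

11.25 per hour


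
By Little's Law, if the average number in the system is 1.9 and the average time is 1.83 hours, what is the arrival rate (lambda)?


lambda = L / W = 1.9 / 1.83 = 1.04 per hour

1.04 per hour


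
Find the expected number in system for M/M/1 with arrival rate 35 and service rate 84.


rho = 35/84; L = rho/(1-rho) = 0.71

0.71


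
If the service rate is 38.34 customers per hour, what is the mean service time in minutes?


Mean service time = 60/mu = 60/38.34 = 1.56 minutes

1.56 minutes


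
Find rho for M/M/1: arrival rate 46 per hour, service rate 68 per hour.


rho = lambda/mu = 46/68 = 0.6765

0.6765


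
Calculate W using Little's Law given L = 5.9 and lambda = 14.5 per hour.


W = L / lambda = 5.9 / 14.5 = 0.4069 hours

0.4069 hours


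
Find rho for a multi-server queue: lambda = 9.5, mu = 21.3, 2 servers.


rho = lambda / (c * mu) = 9.5 / (2 * 21.3) = 0.223

0.223


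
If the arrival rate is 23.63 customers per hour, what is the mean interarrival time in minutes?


Mean interarrival time = 60/lambda = 60/23.63 = 2.54 minutes

2.54 minutes


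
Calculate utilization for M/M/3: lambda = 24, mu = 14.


rho = lambda/(c*mu) = 24/(3*14) = 0.5714

0.5714


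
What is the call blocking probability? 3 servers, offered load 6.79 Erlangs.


B(N,A) = (A^N/N!) / sum(A^k/k!, k=0..N) with N=3, A=6.79 = 0.6285

0.6285


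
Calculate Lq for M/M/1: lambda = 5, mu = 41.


rho = 5/41; Lq = rho^2/(1-rho) = 0.02

0.02


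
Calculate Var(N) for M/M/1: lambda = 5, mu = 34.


rho = 5/34; Var(N) = rho/(1-rho)^2 = 0.2

0.2


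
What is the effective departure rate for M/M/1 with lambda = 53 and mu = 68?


For a stable queue (lambda < mu), throughput = lambda = 53 per hour

53 per hour


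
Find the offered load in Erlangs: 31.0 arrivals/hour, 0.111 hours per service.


Offered load a = lambda * E[S] = 31.0 * 0.111 = 3.44 Erlangs

3.44 Erlangs


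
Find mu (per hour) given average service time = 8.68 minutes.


mu = 60 / avg_service_time = 60 / 8.68 = 6.91 per hour

6.91 per hour


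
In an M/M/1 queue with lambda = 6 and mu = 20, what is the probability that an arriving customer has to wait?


P(wait) = rho = lambda/mu = 6/20 = 0.3

0.3


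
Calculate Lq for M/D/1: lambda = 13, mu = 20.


M/D/1: Lq = rho^2 / (2*(1-rho)) where rho = 13/20; Lq = 0.6

0.6


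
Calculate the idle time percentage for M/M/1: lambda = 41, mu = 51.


Idle fraction = (1 - rho) * 100 = (1 - 41/51) * 100 = 19.6%

19.6%


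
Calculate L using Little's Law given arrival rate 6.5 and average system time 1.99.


L = lambda * W = 6.5 * 1.99 = 12.94

12.94


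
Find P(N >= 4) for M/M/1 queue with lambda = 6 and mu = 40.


P(N >= 4) = rho^4 = (6/40)^4 = 0.0005

0.0005


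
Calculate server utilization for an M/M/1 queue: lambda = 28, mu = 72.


rho = lambda/mu = 28/72 = 0.3889

0.3889


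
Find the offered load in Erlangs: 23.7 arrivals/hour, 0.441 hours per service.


Offered load a = lambda * E[S] = 23.7 * 0.441 = 10.45 Erlangs

10.45 Erlangs


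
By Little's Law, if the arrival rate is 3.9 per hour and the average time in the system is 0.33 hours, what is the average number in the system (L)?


L = lambda * W = 3.9 * 0.33 = 1.29

1.29


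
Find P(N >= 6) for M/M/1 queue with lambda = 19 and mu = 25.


P(N >= 6) = rho^6 = (19/25)^6 = 0.1927

0.1927


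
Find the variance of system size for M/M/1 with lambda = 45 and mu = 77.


rho = 45/77; Var(N) = rho/(1-rho)^2 = 3.38

3.38


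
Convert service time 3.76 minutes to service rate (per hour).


mu = 60 / avg_service_time = 60 / 3.76 = 15.96 per hour

15.96 per hour


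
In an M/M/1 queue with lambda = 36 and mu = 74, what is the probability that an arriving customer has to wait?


P(wait) = rho = lambda/mu = 36/74 = 0.4865

0.4865


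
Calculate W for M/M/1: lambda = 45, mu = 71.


W = 1/(mu - lambda) = 1/(71 - 45) = 0.0385 hours

0.0385 hours


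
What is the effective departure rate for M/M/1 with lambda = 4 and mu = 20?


For a stable queue (lambda < mu), throughput = lambda = 4 per hour

4 per hour


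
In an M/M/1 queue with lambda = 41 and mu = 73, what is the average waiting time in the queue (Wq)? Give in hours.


rho = 41/73; Wq = rho/(mu - lambda) = 0.0176 hours

0.0176 hours


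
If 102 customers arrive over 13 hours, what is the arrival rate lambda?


lambda = total arrivals / time = 102 / 13 = 7.85 per hour

7.85 per hour


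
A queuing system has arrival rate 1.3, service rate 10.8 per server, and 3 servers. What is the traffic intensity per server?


rho = lambda / (c * mu) = 1.3 / (3 * 10.8) = 0.0401

0.0401


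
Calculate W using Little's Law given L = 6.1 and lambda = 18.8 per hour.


W = L / lambda = 6.1 / 18.8 = 0.3245 hours

0.3245 hours


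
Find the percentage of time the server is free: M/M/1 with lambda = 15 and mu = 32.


Idle fraction = (1 - rho) * 100 = (1 - 15/32) * 100 = 53.1%

53.1%


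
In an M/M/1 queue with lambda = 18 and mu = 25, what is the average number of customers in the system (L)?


rho = 18/25; L = rho/(1-rho) = 2.57

2.57


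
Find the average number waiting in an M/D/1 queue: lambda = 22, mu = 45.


M/D/1: Lq = rho^2 / (2*(1-rho)) where rho = 22/45; Lq = 0.23

0.23


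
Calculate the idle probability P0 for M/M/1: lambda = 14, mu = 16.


P0 = 1 - rho = 1 - 14/16 = 0.125

0.125


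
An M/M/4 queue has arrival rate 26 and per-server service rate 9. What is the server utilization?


rho = lambda/(c*mu) = 26/(4*9) = 0.7222

0.7222


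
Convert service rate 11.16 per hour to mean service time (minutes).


Mean service time = 60/mu = 60/11.16 = 5.38 minutes

5.38 minutes


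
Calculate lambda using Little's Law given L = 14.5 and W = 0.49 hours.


lambda = L / W = 14.5 / 0.49 = 29.59 per hour

29.59 per hour


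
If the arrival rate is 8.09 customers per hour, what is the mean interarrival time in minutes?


Mean interarrival time = 60/lambda = 60/8.09 = 7.42 minutes

7.42 minutes


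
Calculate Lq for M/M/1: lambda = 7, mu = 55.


rho = 7/55; Lq = rho^2/(1-rho) = 0.02

0.02


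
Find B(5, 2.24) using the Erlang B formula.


B(N,A) = (A^N/N!) / sum(A^k/k!, k=0..N) with N=5, A=2.24 = 0.0514

0.0514


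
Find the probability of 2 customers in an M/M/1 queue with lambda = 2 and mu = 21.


rho = 2/21; P(n) = (1-rho)*rho^n = (1-2/21)*(2/21)^2 = 0.0082

0.0082


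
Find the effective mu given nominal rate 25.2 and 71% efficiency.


Effective rate = mu * efficiency = 25.2 * 0.71 = 17.89 per hour

17.89 per hour


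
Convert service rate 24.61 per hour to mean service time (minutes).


Mean service time = 60/mu = 60/24.61 = 2.44 minutes

2.44 minutes


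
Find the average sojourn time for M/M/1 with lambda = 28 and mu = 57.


W = 1/(mu - lambda) = 1/(57 - 28) = 0.0345 hours

0.0345 hours


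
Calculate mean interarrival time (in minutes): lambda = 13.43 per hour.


Mean interarrival time = 60/lambda = 60/13.43 = 4.47 minutes

4.47 minutes


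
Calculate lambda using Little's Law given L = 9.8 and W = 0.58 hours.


lambda = L / W = 9.8 / 0.58 = 16.9 per hour

16.9 per hour


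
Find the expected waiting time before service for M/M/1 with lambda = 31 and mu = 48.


rho = 31/48; Wq = rho/(mu - lambda) = 0.038 hours

0.038 hours


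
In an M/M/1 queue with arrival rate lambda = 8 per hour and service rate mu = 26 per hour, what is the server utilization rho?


rho = lambda/mu = 8/26 = 0.3077

0.3077


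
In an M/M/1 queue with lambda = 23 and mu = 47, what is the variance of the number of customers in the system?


rho = 23/47; Var(N) = rho/(1-rho)^2 = 1.88

1.88


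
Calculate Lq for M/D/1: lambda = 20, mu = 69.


M/D/1: Lq = rho^2 / (2*(1-rho)) where rho = 20/69; Lq = 0.06

0.06


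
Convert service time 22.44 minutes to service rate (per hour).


mu = 60 / avg_service_time = 60 / 22.44 = 2.67 per hour

2.67 per hour


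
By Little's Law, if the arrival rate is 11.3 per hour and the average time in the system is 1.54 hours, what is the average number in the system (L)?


L = lambda * W = 11.3 * 1.54 = 17.4

17.4


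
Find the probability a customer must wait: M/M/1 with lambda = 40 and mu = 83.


P(wait) = rho = lambda/mu = 40/83 = 0.4819

0.4819


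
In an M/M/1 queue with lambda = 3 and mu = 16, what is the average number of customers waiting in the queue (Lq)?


rho = 3/16; Lq = rho^2/(1-rho) = 0.04

0.04


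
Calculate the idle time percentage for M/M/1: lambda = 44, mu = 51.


Idle fraction = (1 - rho) * 100 = (1 - 44/51) * 100 = 13.7%

13.7%


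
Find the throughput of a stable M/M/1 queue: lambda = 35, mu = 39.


For a stable queue (lambda < mu), throughput = lambda = 35 per hour

35 per hour


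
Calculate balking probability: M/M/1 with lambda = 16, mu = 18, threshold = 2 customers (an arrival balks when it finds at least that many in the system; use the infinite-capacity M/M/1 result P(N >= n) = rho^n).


P(N >= 2) = rho^2 = (16/18)^2 = 0.7901

0.7901


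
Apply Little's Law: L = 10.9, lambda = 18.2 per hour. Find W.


W = L / lambda = 10.9 / 18.2 = 0.5989 hours

0.5989 hours


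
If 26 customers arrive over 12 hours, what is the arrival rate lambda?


lambda = total arrivals / time = 26 / 12 = 2.17 per hour

2.17 per hour


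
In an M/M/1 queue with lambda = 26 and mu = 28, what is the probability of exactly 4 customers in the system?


rho = 26/28; P(n) = (1-rho)*rho^n = (1-26/28)*(26/28)^4 = 0.0531

0.0531


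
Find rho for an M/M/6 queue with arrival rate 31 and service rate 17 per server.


rho = lambda/(c*mu) = 31/(6*17) = 0.3039

0.3039


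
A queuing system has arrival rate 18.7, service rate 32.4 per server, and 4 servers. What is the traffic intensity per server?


rho = lambda / (c * mu) = 18.7 / (4 * 32.4) = 0.1443

0.1443


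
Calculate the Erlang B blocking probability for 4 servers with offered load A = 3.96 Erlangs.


B(N,A) = (A^N/N!) / sum(A^k/k!, k=0..N) with N=4, A=3.96 = 0.3068

0.3068


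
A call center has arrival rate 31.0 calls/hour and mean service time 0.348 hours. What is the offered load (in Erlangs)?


Offered load a = lambda * E[S] = 31.0 * 0.348 = 10.79 Erlangs

10.79 Erlangs


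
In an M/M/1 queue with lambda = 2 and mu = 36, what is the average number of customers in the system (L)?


rho = 2/36; L = rho/(1-rho) = 0.06

0.06


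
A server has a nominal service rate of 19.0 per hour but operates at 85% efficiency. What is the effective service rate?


Effective rate = mu * efficiency = 19.0 * 0.85 = 16.15 per hour

16.15 per hour


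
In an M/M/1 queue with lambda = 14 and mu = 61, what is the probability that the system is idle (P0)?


P0 = 1 - rho = 1 - 14/61 = 0.7705

0.7705


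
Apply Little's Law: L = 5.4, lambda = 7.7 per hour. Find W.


W = L / lambda = 5.4 / 7.7 = 0.7013 hours

0.7013 hours


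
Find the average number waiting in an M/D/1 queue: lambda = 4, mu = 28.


M/D/1: Lq = rho^2 / (2*(1-rho)) where rho = 4/28; Lq = 0.01

0.01


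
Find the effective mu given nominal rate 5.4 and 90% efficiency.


Effective rate = mu * efficiency = 5.4 * 0.9 = 4.86 per hour

4.86 per hour


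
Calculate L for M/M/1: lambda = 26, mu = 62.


rho = 26/62; L = rho/(1-rho) = 0.72

0.72


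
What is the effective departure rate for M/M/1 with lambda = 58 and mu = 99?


For a stable queue (lambda < mu), throughput = lambda = 58 per hour

58 per hour


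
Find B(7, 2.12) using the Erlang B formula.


B(N,A) = (A^N/N!) / sum(A^k/k!, k=0..N) with N=7, A=2.12 = 0.0046

0.0046


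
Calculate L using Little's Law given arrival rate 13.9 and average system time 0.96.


L = lambda * W = 13.9 * 0.96 = 13.34

13.34


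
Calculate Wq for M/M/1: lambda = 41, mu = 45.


rho = 41/45; Wq = rho/(mu - lambda) = 0.2278 hours

0.2278 hours


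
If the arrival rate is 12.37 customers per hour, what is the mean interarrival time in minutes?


Mean interarrival time = 60/lambda = 60/12.37 = 4.85 minutes

4.85 minutes


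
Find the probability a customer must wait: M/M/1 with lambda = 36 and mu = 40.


P(wait) = rho = lambda/mu = 36/40 = 0.9

0.9


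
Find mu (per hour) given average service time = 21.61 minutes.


mu = 60 / avg_service_time = 60 / 21.61 = 2.78 per hour

2.78 per hour


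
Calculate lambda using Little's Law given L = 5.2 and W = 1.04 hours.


lambda = L / W = 5.2 / 1.04 = 5.0 per hour

5.0 per hour


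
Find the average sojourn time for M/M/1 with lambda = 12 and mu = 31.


W = 1/(mu - lambda) = 1/(31 - 12) = 0.0526 hours

0.0526 hours


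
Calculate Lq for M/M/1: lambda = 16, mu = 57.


rho = 16/57; Lq = rho^2/(1-rho) = 0.11

0.11


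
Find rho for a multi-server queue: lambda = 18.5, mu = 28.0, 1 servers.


rho = lambda / (c * mu) = 18.5 / (1 * 28.0) = 0.6607

0.6607


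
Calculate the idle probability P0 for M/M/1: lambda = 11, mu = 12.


P0 = 1 - rho = 1 - 11/12 = 0.0833

0.0833


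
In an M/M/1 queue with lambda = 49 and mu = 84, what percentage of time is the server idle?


Idle fraction = (1 - rho) * 100 = (1 - 49/84) * 100 = 41.7%

41.7%


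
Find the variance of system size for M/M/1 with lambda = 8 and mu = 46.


rho = 8/46; Var(N) = rho/(1-rho)^2 = 0.25

0.25


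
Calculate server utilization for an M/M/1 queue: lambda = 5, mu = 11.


rho = lambda/mu = 5/11 = 0.4545

0.4545


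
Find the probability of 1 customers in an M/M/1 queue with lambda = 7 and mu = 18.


rho = 7/18; P(n) = (1-rho)*rho^n = (1-7/18)*(7/18)^1 = 0.2377

0.2377


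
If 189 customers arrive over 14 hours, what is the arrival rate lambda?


lambda = total arrivals / time = 189 / 14 = 13.5 per hour

13.5 per hour


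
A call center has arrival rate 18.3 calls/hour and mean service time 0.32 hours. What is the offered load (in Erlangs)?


Offered load a = lambda * E[S] = 18.3 * 0.32 = 5.86 Erlangs

5.86 Erlangs


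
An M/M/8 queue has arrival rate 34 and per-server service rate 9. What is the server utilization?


rho = lambda/(c*mu) = 34/(8*9) = 0.4722

0.4722


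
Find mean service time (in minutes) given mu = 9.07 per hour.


Mean service time = 60/mu = 60/9.07 = 6.62 minutes

6.62 minutes


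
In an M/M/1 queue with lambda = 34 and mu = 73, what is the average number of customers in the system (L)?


rho = 34/73; L = rho/(1-rho) = 0.87

0.87


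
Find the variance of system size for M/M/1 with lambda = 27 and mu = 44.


rho = 27/44; Var(N) = rho/(1-rho)^2 = 4.11

4.11


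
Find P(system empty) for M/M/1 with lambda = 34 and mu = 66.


P0 = 1 - rho = 1 - 34/66 = 0.4848

0.4848


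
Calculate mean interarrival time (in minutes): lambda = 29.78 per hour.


Mean interarrival time = 60/lambda = 60/29.78 = 2.01 minutes

2.01 minutes


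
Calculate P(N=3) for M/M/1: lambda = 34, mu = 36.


rho = 34/36; P(n) = (1-rho)*rho^n = (1-34/36)*(34/36)^3 = 0.0468

0.0468


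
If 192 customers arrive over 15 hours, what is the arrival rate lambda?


lambda = total arrivals / time = 192 / 15 = 12.8 per hour

12.8 per hour


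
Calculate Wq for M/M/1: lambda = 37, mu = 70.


rho = 37/70; Wq = rho/(mu - lambda) = 0.016 hours

0.016 hours


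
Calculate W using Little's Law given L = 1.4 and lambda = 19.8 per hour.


W = L / lambda = 1.4 / 19.8 = 0.0707 hours

0.0707 hours


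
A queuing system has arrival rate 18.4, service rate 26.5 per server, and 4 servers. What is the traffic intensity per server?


rho = lambda / (c * mu) = 18.4 / (4 * 26.5) = 0.1736

0.1736


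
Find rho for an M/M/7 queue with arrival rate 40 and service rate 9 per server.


rho = lambda/(c*mu) = 40/(7*9) = 0.6349

0.6349


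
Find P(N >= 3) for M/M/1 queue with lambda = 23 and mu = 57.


P(N >= 3) = rho^3 = (23/57)^3 = 0.0657

0.0657


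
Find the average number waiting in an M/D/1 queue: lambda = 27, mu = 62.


M/D/1: Lq = rho^2 / (2*(1-rho)) where rho = 27/62; Lq = 0.17

0.17


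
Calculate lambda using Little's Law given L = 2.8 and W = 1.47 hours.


lambda = L / W = 2.8 / 1.47 = 1.9 per hour

1.9 per hour


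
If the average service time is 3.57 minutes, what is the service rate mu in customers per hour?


mu = 60 / avg_service_time = 60 / 3.57 = 16.81 per hour

16.81 per hour


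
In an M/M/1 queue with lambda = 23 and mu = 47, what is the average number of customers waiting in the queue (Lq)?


rho = 23/47; Lq = rho^2/(1-rho) = 0.47

0.47


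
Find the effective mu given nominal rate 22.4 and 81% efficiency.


Effective rate = mu * efficiency = 22.4 * 0.81 = 18.14 per hour

18.14 per hour


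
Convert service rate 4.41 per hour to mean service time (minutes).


Mean service time = 60/mu = 60/4.41 = 13.61 minutes

13.61 minutes


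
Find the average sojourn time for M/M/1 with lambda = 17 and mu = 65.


W = 1/(mu - lambda) = 1/(65 - 17) = 0.0208 hours

0.0208 hours


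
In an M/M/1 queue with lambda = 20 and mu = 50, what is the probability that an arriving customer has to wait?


P(wait) = rho = lambda/mu = 20/50 = 0.4

0.4


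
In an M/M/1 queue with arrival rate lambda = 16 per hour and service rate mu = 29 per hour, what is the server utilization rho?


rho = lambda/mu = 16/29 = 0.5517

0.5517


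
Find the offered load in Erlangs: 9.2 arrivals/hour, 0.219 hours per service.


Offered load a = lambda * E[S] = 9.2 * 0.219 = 2.01 Erlangs

2.01 Erlangs


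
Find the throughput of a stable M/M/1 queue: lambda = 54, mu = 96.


For a stable queue (lambda < mu), throughput = lambda = 54 per hour

54 per hour


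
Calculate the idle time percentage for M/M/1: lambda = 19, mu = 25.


Idle fraction = (1 - rho) * 100 = (1 - 19/25) * 100 = 24.0%

24.0%


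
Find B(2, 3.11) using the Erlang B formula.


B(N,A) = (A^N/N!) / sum(A^k/k!, k=0..N) with N=2, A=3.11 = 0.5406

0.5406


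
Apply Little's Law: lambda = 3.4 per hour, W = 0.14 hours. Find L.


L = lambda * W = 3.4 * 0.14 = 0.48

0.48


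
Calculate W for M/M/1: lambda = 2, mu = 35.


W = 1/(mu - lambda) = 1/(35 - 2) = 0.0303 hours

0.0303 hours


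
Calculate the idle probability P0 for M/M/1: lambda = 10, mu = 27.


P0 = 1 - rho = 1 - 10/27 = 0.6296

0.6296


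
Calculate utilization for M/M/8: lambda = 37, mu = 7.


rho = lambda/(c*mu) = 37/(8*7) = 0.6607

0.6607


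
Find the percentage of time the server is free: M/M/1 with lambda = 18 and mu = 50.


Idle fraction = (1 - rho) * 100 = (1 - 18/50) * 100 = 64.0%

64.0%


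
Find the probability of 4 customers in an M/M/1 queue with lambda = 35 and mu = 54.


rho = 35/54; P(n) = (1-rho)*rho^n = (1-35/54)*(35/54)^4 = 0.0621

0.0621


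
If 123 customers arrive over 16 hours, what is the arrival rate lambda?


lambda = total arrivals / time = 123 / 16 = 7.69 per hour

7.69 per hour


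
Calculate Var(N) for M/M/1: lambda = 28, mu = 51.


rho = 28/51; Var(N) = rho/(1-rho)^2 = 2.7

2.7


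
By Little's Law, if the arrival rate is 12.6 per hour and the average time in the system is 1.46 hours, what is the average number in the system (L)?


L = lambda * W = 12.6 * 1.46 = 18.4

18.4


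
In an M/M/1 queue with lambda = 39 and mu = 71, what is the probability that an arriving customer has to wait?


P(wait) = rho = lambda/mu = 39/71 = 0.5493

0.5493


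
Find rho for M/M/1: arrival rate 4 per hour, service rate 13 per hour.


rho = lambda/mu = 4/13 = 0.3077

0.3077


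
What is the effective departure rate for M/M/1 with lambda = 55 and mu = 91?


For a stable queue (lambda < mu), throughput = lambda = 55 per hour

55 per hour


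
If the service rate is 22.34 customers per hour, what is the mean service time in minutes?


Mean service time = 60/mu = 60/22.34 = 2.69 minutes

2.69 minutes


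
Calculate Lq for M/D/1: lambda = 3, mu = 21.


M/D/1: Lq = rho^2 / (2*(1-rho)) where rho = 3/21; Lq = 0.01

0.01


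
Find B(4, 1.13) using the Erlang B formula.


B(N,A) = (A^N/N!) / sum(A^k/k!, k=0..N) with N=4, A=1.13 = 0.0221

0.0221


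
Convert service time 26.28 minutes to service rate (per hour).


mu = 60 / avg_service_time = 60 / 26.28 = 2.28 per hour

2.28 per hour


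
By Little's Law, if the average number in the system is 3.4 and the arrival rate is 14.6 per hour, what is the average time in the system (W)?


W = L / lambda = 3.4 / 14.6 = 0.2329 hours

0.2329 hours


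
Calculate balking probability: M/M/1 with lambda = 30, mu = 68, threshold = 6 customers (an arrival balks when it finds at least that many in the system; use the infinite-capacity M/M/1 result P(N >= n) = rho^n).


P(N >= 6) = rho^6 = (30/68)^6 = 0.0074

0.0074


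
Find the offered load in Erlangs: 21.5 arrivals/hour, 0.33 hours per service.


Offered load a = lambda * E[S] = 21.5 * 0.33 = 7.1 Erlangs

7.1 Erlangs


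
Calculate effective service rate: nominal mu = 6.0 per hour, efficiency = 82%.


Effective rate = mu * efficiency = 6.0 * 0.82 = 4.92 per hour

4.92 per hour


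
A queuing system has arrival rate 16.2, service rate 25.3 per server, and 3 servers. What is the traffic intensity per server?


rho = lambda / (c * mu) = 16.2 / (3 * 25.3) = 0.2134

0.2134


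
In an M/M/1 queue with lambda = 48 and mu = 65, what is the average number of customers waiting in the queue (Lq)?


rho = 48/65; Lq = rho^2/(1-rho) = 2.09

2.09


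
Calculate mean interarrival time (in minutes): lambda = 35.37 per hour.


Mean interarrival time = 60/lambda = 60/35.37 = 1.7 minutes

1.7 minutes


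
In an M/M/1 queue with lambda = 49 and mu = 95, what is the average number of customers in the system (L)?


rho = 49/95; L = rho/(1-rho) = 1.07

1.07


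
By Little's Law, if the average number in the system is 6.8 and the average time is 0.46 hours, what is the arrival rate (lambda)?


lambda = L / W = 6.8 / 0.46 = 14.78 per hour

14.78 per hour


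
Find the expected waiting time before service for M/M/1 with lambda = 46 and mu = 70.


rho = 46/70; Wq = rho/(mu - lambda) = 0.0274 hours

0.0274 hours


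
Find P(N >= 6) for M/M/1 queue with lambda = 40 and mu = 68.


P(N >= 6) = rho^6 = (40/68)^6 = 0.0414

0.0414


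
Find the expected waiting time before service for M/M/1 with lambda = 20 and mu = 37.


rho = 20/37; Wq = rho/(mu - lambda) = 0.0318 hours

0.0318 hours


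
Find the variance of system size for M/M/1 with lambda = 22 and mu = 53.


rho = 22/53; Var(N) = rho/(1-rho)^2 = 1.21

1.21


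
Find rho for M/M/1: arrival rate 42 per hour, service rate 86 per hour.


rho = lambda/mu = 42/86 = 0.4884

0.4884


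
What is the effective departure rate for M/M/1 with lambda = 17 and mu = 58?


For a stable queue (lambda < mu), throughput = lambda = 17 per hour

17 per hour


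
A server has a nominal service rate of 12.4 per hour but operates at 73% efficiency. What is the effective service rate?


Effective rate = mu * efficiency = 12.4 * 0.73 = 9.05 per hour

9.05 per hour


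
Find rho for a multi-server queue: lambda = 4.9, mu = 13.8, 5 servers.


rho = lambda / (c * mu) = 4.9 / (5 * 13.8) = 0.071

0.071


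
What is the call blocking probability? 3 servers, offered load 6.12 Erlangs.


B(N,A) = (A^N/N!) / sum(A^k/k!, k=0..N) with N=3, A=6.12 = 0.5965

0.5965


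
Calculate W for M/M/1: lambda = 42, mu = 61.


W = 1/(mu - lambda) = 1/(61 - 42) = 0.0526 hours

0.0526 hours


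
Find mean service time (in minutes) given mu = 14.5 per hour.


Mean service time = 60/mu = 60/14.5 = 4.14 minutes

4.14 minutes


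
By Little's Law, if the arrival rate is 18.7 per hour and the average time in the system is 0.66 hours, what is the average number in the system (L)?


L = lambda * W = 18.7 * 0.66 = 12.34

12.34


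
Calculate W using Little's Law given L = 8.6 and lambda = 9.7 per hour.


W = L / lambda = 8.6 / 9.7 = 0.8866 hours

0.8866 hours


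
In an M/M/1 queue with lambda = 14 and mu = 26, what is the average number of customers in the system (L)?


rho = 14/26; L = rho/(1-rho) = 1.17

1.17


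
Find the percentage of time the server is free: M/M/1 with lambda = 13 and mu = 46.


Idle fraction = (1 - rho) * 100 = (1 - 13/46) * 100 = 71.7%

71.7%


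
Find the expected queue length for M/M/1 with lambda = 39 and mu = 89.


rho = 39/89; Lq = rho^2/(1-rho) = 0.34

0.34


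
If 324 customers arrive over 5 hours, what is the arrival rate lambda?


lambda = total arrivals / time = 324 / 5 = 64.8 per hour

64.8 per hour


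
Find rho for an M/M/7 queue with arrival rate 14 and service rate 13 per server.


rho = lambda/(c*mu) = 14/(7*13) = 0.1538

0.1538


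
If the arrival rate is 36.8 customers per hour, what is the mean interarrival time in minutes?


Mean interarrival time = 60/lambda = 60/36.8 = 1.63 minutes

1.63 minutes


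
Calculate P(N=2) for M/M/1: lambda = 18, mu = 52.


rho = 18/52; P(n) = (1-rho)*rho^n = (1-18/52)*(18/52)^2 = 0.0783

0.0783


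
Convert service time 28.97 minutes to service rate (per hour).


mu = 60 / avg_service_time = 60 / 28.97 = 2.07 per hour

2.07 per hour


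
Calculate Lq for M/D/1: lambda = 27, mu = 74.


M/D/1: Lq = rho^2 / (2*(1-rho)) where rho = 27/74; Lq = 0.1

0.1


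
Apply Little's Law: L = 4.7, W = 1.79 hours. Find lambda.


lambda = L / W = 4.7 / 1.79 = 2.63 per hour

2.63 per hour


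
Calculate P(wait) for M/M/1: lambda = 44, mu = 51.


P(wait) = rho = lambda/mu = 44/51 = 0.8627

0.8627


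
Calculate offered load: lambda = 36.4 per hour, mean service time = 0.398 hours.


Offered load a = lambda * E[S] = 36.4 * 0.398 = 14.49 Erlangs

14.49 Erlangs


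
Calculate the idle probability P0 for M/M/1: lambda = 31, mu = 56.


P0 = 1 - rho = 1 - 31/56 = 0.4464

0.4464


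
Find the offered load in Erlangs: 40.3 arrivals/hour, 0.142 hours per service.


Offered load a = lambda * E[S] = 40.3 * 0.142 = 5.72 Erlangs

5.72 Erlangs


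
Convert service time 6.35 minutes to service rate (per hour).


mu = 60 / avg_service_time = 60 / 6.35 = 9.45 per hour

9.45 per hour


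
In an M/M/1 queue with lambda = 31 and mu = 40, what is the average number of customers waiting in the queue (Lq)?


rho = 31/40; Lq = rho^2/(1-rho) = 2.67

2.67


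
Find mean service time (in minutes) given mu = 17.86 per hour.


Mean service time = 60/mu = 60/17.86 = 3.36 minutes

3.36 minutes


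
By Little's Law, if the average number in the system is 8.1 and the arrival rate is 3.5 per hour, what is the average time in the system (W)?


W = L / lambda = 8.1 / 3.5 = 2.3143 hours

2.3143 hours


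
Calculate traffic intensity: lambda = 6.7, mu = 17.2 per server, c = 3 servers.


rho = lambda / (c * mu) = 6.7 / (3 * 17.2) = 0.1298

0.1298


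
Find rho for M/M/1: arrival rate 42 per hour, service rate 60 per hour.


rho = lambda/mu = 42/60 = 0.7

0.7


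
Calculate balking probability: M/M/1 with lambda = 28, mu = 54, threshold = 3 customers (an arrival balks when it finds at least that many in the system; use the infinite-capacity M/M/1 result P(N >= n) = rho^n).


P(N >= 3) = rho^3 = (28/54)^3 = 0.1394

0.1394


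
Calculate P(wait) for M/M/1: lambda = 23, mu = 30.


P(wait) = rho = lambda/mu = 23/30 = 0.7667

0.7667


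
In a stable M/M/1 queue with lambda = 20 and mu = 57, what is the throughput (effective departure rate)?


For a stable queue (lambda < mu), throughput = lambda = 20 per hour

20 per hour


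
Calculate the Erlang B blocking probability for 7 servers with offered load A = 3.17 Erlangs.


B(N,A) = (A^N/N!) / sum(A^k/k!, k=0..N) with N=7, A=3.17 = 0.0272

0.0272


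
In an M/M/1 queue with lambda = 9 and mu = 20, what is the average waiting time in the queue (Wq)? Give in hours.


rho = 9/20; Wq = rho/(mu - lambda) = 0.0409 hours

0.0409 hours


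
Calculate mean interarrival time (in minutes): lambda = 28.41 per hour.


Mean interarrival time = 60/lambda = 60/28.41 = 2.11 minutes

2.11 minutes


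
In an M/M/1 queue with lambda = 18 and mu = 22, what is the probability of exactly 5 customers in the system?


rho = 18/22; P(n) = (1-rho)*rho^n = (1-18/22)*(18/22)^5 = 0.0667

0.0667


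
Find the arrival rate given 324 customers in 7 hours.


lambda = total arrivals / time = 324 / 7 = 46.29 per hour

46.29 per hour


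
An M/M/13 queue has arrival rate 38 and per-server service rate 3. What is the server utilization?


rho = lambda/(c*mu) = 38/(13*3) = 0.9744

0.9744


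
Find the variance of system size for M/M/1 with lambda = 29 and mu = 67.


rho = 29/67; Var(N) = rho/(1-rho)^2 = 1.35

1.35


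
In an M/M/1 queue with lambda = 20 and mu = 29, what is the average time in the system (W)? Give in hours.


W = 1/(mu - lambda) = 1/(29 - 20) = 0.1111 hours

0.1111 hours


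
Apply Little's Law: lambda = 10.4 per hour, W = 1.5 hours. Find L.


L = lambda * W = 10.4 * 1.5 = 15.6

15.6


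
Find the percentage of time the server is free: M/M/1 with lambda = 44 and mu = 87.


Idle fraction = (1 - rho) * 100 = (1 - 44/87) * 100 = 49.4%

49.4%


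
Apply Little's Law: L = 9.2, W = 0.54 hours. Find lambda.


lambda = L / W = 9.2 / 0.54 = 17.04 per hour

17.04 per hour


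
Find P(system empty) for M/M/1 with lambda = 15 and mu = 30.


P0 = 1 - rho = 1 - 15/30 = 0.5

0.5


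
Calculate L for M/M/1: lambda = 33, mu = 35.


rho = 33/35; L = rho/(1-rho) = 16.5

16.5


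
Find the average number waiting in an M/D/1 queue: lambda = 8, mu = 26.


M/D/1: Lq = rho^2 / (2*(1-rho)) where rho = 8/26; Lq = 0.07

0.07


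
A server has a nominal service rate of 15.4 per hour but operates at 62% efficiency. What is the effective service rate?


Effective rate = mu * efficiency = 15.4 * 0.62 = 9.55 per hour

9.55 per hour


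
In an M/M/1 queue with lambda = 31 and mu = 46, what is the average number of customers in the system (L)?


rho = 31/46; L = rho/(1-rho) = 2.07

2.07


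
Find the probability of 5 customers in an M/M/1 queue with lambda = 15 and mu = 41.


rho = 15/41; P(n) = (1-rho)*rho^n = (1-15/41)*(15/41)^5 = 0.0042

0.0042


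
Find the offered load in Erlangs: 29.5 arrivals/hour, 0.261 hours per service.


Offered load a = lambda * E[S] = 29.5 * 0.261 = 7.7 Erlangs

7.7 Erlangs


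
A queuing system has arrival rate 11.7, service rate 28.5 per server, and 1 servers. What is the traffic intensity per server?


rho = lambda / (c * mu) = 11.7 / (1 * 28.5) = 0.4105

0.4105


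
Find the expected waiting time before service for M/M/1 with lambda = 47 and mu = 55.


rho = 47/55; Wq = rho/(mu - lambda) = 0.1068 hours

0.1068 hours


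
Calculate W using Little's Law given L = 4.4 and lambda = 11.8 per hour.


W = L / lambda = 4.4 / 11.8 = 0.3729 hours

0.3729 hours


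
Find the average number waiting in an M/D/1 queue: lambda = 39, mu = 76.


M/D/1: Lq = rho^2 / (2*(1-rho)) where rho = 39/76; Lq = 0.27

0.27


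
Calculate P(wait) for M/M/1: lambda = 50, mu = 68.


P(wait) = rho = lambda/mu = 50/68 = 0.7353

0.7353


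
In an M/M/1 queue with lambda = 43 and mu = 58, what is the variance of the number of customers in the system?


rho = 43/58; Var(N) = rho/(1-rho)^2 = 11.08

11.08


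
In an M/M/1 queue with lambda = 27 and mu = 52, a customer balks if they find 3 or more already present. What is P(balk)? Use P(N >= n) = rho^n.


P(N >= 3) = rho^3 = (27/52)^3 = 0.14

0.14


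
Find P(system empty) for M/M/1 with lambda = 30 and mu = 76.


P0 = 1 - rho = 1 - 30/76 = 0.6053

0.6053


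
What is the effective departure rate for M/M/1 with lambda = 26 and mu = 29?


For a stable queue (lambda < mu), throughput = lambda = 26 per hour

26 per hour


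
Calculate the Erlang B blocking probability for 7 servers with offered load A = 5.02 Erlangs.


B(N,A) = (A^N/N!) / sum(A^k/k!, k=0..N) with N=7, A=5.02 = 0.1218

0.1218


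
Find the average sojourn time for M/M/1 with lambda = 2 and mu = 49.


W = 1/(mu - lambda) = 1/(49 - 2) = 0.0213 hours

0.0213 hours


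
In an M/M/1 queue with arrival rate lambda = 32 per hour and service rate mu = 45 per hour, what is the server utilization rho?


rho = lambda/mu = 32/45 = 0.7111

0.7111


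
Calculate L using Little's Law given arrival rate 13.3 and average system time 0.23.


L = lambda * W = 13.3 * 0.23 = 3.06

3.06


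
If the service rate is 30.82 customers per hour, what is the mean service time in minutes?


Mean service time = 60/mu = 60/30.82 = 1.95 minutes

1.95 minutes


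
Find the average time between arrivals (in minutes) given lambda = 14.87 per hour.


Mean interarrival time = 60/lambda = 60/14.87 = 4.03 minutes

4.03 minutes


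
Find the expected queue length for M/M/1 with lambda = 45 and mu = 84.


rho = 45/84; Lq = rho^2/(1-rho) = 0.62

0.62


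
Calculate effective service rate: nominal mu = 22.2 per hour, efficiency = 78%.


Effective rate = mu * efficiency = 22.2 * 0.78 = 17.32 per hour

17.32 per hour


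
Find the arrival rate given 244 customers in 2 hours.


lambda = total arrivals / time = 244 / 2 = 122.0 per hour

122.0 per hour


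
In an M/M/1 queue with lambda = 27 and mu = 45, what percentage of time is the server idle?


Idle fraction = (1 - rho) * 100 = (1 - 27/45) * 100 = 40.0%

40.0%


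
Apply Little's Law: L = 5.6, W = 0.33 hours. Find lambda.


lambda = L / W = 5.6 / 0.33 = 16.97 per hour

16.97 per hour


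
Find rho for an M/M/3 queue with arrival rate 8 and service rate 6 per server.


rho = lambda/(c*mu) = 8/(3*6) = 0.4444

0.4444


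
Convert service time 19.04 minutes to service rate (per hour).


mu = 60 / avg_service_time = 60 / 19.04 = 3.15 per hour

3.15 per hour


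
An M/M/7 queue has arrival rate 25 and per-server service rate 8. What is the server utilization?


rho = lambda/(c*mu) = 25/(7*8) = 0.4464

0.4464


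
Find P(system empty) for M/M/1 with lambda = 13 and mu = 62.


P0 = 1 - rho = 1 - 13/62 = 0.7903

0.7903


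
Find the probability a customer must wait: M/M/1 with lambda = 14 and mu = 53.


P(wait) = rho = lambda/mu = 14/53 = 0.2642

0.2642


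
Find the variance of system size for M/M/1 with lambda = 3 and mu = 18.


rho = 3/18; Var(N) = rho/(1-rho)^2 = 0.24

0.24
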